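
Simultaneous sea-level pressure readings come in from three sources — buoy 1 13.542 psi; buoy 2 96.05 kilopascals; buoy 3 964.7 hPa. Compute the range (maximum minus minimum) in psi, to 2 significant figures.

0.45 psi

buoy 2: 96.05 kPa = 13.9309 psi.
buoy 3: 964.7 hPa = 13.9918 psi.
Spread: 13.9918 − 13.5420 = 0.45 psi.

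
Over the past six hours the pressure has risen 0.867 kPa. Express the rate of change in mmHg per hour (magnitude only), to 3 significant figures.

0.867 kPa / 6 h × 7.50062 mmHg/kPa = 1.08 mmHg/h.

1.08 mmHg per hour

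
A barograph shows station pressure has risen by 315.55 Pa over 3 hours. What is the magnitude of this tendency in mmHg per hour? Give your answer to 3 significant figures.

315.55 Pa / 3 h × 0.00750062 mmHg/Pa = 0.789 mmHg/h.

0.789 mmHg per hour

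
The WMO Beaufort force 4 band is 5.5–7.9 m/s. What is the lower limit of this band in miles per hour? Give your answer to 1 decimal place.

12.3 mph

5.5–7.9 m/s × 2.237 = 12.3–17.7 mph.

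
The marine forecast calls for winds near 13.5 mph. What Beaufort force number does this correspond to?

Beaufort force 4

13.5 mph = 6.0 m/s, which is Beaufort 4 (moderate breeze, 5.5–7.9 m/s).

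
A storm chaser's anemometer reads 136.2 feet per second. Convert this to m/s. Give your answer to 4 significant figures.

1 ft/s = 0.3048 m/s, so 136.2 × 0.3048 = 41.51 m/s.

41.51 m/s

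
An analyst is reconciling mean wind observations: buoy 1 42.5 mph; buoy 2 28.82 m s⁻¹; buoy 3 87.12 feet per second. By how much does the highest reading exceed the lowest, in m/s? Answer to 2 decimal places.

9.82 m/s

buoy 1: 42.5 mph = 18.9992 m/s.
buoy 3: 87.12 ft/s = 26.5542 m/s.
Spread: 28.8200 − 18.9992 = 9.82 m/s.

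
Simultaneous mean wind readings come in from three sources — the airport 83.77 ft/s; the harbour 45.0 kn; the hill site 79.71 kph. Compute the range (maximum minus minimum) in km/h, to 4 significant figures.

the airport: 83.77 ft/s = 91.9191 km/h.
the harbour: 45.0 kt = 83.3400 km/h.
Spread: 91.9191 − 79.7100 = 12.21 km/h.

12.21 km/h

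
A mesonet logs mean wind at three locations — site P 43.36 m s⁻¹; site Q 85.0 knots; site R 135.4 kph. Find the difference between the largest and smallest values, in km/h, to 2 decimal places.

22.02 km/h

site P: 43.36 m/s = 156.0960 km/h.
site Q: 85.0 kt = 157.4200 km/h.
Spread: 157.4200 − 135.4000 = 22.02 km/h.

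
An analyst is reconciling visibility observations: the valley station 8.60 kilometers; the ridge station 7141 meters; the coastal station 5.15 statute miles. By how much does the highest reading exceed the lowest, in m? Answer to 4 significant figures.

1459 m

the valley station: 8.60 km = 8600.00 m.
the coastal station: 5.15 SM = 8288.12 m.
Spread: 8600.00 − 7141.00 = 1459 m.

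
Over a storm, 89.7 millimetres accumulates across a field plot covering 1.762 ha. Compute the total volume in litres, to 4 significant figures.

Area: 1.762 ha = 17620 m².
1 mm over 1 m² is 1 L, so volume = 89.7 × 17620 = 1580514 L ≈ 1581000 L.

1581000 litres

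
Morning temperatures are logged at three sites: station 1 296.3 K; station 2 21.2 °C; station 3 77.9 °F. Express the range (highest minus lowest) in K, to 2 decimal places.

4.30 K

station 1: 296.3 K = 23.150 °C.
station 3: 77.9 °F = 25.500 °C.
Spread: 25.500 − 21.200 = 4.300 °C.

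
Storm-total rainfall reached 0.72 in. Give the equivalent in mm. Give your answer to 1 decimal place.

1 in = 25.4 mm, so 0.72 × 25.4 = 18.3 mm.

18.3 mm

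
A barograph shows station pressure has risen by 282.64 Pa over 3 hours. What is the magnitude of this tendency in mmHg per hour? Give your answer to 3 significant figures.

0.707 mmHg per hour

282.64 Pa / 3 h × 0.00750062 mmHg/Pa = 0.707 mmHg/h.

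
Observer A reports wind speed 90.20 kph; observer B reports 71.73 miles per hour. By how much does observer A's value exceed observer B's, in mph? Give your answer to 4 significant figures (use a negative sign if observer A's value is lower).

observer A: 90.20 km/h = 56.0477 mph.
Difference: 56.0477 − 71.7300 = -15.68 mph.

-15.68 mph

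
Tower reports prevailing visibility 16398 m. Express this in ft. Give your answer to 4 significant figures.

1 m = 3.28084 ft, so 16398 × 3.28084 = 53800 ft.

53800 ft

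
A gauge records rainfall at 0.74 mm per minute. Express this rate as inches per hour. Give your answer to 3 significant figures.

0.74 mm/minute × 0.0393701 in/mm × 60 minute/hour = 1.75 in/hour.

1.75 in/hour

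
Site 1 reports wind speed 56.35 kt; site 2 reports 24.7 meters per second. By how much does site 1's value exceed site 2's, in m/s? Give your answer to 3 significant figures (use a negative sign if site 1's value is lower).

4.29 m/s

site 1: 56.35 kt = 28.9889 m/s.
Difference: 28.9889 − 24.7000 = 4.29 m/s.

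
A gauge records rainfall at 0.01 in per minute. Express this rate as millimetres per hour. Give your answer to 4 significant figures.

0.01 in/minute × 25.4 mm/in × 60 minute/hour = 15.24 mm/hour.

15.24 mm/hour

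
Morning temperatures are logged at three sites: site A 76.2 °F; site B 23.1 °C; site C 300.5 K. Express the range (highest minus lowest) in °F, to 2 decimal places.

site A: 76.2 °F = 24.556 °C.
site C: 300.5 K = 27.350 °C.
Spread: 27.350 − 23.100 = 4.250 °C = 7.65 °F.

7.65 °F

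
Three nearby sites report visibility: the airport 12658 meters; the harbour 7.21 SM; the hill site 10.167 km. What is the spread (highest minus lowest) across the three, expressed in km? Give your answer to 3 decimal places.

the airport: 12658 m = 12.65800 km.
the harbour: 7.21 SM = 11.60337 km.
Spread: 12.65800 − 10.16700 = 2.491 km.

2.491 km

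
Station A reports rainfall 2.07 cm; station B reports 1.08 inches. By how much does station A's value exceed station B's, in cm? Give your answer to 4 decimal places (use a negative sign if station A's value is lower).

-0.6732 cm

station B: 1.08 in = 2.743200 cm.
Difference: 2.070000 − 2.743200 = -0.6732 cm.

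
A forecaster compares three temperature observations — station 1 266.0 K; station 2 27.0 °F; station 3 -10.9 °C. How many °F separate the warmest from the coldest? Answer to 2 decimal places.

station 1: 266.0 K = -7.150 °C.
station 2: 27.0 °F = -2.778 °C.
Spread: (-2.778) − (-10.900) = 8.122 °C = 14.62 °F.

14.62 °F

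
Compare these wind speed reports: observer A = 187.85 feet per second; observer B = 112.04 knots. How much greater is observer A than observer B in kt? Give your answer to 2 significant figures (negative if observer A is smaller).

observer A: 187.85 ft/s = 111.2981 kt.
Difference: 111.2981 − 112.0400 = -0.74 kt.

-0.74 kt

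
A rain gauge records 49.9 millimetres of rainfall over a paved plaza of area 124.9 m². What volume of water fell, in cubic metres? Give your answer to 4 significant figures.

6.233 cubic metres

1 mm over 1 m² is 1 L, so volume = 49.9 × 124.9 = 6232.51 L = 6.233 m³.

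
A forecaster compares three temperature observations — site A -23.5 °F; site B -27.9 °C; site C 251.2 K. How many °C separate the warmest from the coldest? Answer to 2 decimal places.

8.88 °C

site A: -23.5 °F = -30.833 °C.
site C: 251.2 K = -21.950 °C.
Spread: (-21.950) − (-30.833) = 8.883 °C.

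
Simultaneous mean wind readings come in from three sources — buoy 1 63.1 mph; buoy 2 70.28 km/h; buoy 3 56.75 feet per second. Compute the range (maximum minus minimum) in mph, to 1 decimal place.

buoy 2: 70.28 km/h = 43.670 mph.
buoy 3: 56.75 ft/s = 38.693 mph.
Spread: 63.100 − 38.693 = 24.4 mph.

24.4 mph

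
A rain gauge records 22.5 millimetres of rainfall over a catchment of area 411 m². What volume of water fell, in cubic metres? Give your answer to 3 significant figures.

9.25 cubic metres

1 mm over 1 m² is 1 L, so volume = 22.5 × 411 = 9247.5 L = 9.25 m³.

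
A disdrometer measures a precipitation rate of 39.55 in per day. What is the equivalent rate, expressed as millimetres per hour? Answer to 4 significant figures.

41.86 mm/hour

39.55 in/day × 25.4 mm/in × 0.0416667 day/hour = 41.86 mm/hour.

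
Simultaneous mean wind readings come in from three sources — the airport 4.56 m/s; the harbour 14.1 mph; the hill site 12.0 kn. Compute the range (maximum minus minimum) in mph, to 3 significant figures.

the airport: 4.56 m/s = 10.2004 mph.
the hill site: 12.0 kt = 13.8094 mph.
Spread: 14.1000 − 10.2004 = 3.90 mph.

3.90 mph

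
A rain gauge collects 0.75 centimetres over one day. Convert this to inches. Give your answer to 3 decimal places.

0.295 in

1 cm = 0.393701 in, so 0.75 × 0.393701 = 0.295 in.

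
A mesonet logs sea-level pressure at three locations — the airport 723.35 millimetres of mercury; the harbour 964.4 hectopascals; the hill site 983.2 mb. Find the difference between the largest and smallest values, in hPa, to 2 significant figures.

19 hPa

the airport: 723.35 mmHg = 964.39 hPa.
the hill site: 983.2 mb = 983.20 hPa.
Spread: 983.20 − 964.39 = 19 hPa.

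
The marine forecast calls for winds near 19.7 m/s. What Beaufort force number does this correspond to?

19.7 m/s lies in the Beaufort 8 band (gale, 17.2–20.7 m/s).

Beaufort force 8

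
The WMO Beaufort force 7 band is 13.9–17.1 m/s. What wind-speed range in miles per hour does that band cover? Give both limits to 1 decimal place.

13.9–17.1 m/s × 2.237 = 31.1–38.3 mph.

31.1 to 38.3 mph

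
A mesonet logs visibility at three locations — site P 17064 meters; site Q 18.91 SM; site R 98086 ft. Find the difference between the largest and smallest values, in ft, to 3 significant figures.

site P: 17064 m = 55984.25 ft.
site Q: 18.91 SM = 99844.80 ft.
Spread: 99844.80 − 55984.25 = 43900 ft.

43900 ft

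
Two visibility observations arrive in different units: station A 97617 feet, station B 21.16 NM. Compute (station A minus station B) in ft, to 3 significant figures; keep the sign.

-31000 ft

station B: 21.16 nmi = 128570.60 ft.
Difference: 97617.00 − 128570.60 = -31000 ft.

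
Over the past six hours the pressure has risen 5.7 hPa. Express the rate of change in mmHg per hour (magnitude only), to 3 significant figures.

0.713 mmHg per hour

5.7 hPa / 6 h × 0.750062 mmHg/hPa = 0.713 mmHg/h.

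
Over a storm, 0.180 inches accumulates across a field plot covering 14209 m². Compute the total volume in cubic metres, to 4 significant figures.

Depth: 0.180 in × 25.4 = 4.572 mm.
1 mm over 1 m² is 1 L, so volume = 4.572 × 14209 = 64963.548 L = 64.96 m³.

64.96 cubic metres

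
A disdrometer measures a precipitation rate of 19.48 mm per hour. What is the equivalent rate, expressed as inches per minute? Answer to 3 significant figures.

0.0128 in/minute

19.48 mm/hour × 0.0393701 in/mm × 0.0166667 hour/minute = 0.0128 in/minute.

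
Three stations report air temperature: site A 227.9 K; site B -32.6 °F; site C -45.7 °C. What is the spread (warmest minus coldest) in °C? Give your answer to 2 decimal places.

site A: 227.9 K = -45.250 °C.
site B: -32.6 °F = -35.889 °C.
Spread: (-35.889) − (-45.700) = 9.811 °C.

9.81 °C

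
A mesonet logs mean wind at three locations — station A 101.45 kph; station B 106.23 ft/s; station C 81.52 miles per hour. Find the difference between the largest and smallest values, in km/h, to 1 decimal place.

29.7 km/h

station B: 106.23 ft/s = 116.564 km/h.
station C: 81.52 mph = 131.194 km/h.
Spread: 131.194 − 101.450 = 29.7 km/h.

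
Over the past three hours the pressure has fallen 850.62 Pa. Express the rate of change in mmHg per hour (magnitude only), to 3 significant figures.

2.13 mmHg per hour

850.62 Pa / 3 h × 0.00750062 mmHg/Pa = 2.13 mmHg/h.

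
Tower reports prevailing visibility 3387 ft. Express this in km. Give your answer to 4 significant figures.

1 ft = 0.0003048 km, so 3387 × 0.0003048 = 1.032 km.

1.032 km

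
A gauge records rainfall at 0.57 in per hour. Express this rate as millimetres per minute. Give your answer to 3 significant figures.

0.57 in/hour × 25.4 mm/in × 0.0166667 hour/minute = 0.241 mm/minute.

0.241 mm/minute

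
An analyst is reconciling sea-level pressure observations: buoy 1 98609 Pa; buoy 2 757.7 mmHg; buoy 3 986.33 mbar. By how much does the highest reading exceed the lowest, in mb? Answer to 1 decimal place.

buoy 1: 98609 Pa = 986.090 mb.
buoy 2: 757.7 mmHg = 1010.184 mb.
Spread: 1010.184 − 986.090 = 24.1 mb.

24.1 mb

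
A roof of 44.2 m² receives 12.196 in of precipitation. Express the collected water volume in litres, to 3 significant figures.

Depth: 12.196 in × 25.4 = 309.7784 mm.
1 mm over 1 m² is 1 L, so volume = 309.7784 × 44.2 = 13692.205 L ≈ 13700 L.

13700 litres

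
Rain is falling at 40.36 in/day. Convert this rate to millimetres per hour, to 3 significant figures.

40.36 in/day × 25.4 mm/in × 0.0416667 day/hour = 42.7 mm/hour.

42.7 mm/hour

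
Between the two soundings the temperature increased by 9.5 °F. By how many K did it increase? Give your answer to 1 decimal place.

5.3 K

For a temperature change the 32° offset cancels: ΔK = 9.5 × 0.5556 = 5.3 K.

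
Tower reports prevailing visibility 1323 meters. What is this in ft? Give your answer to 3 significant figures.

4340 ft

1 m = 3.28084 ft, so 1323 × 3.28084 = 4340 ft.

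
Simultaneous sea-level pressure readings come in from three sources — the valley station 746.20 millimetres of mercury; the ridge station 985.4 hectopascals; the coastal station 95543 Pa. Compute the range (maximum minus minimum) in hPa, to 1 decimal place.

the valley station: 746.20 mmHg = 994.852 hPa.
the coastal station: 95543 Pa = 955.430 hPa.
Spread: 994.852 − 955.430 = 39.4 hPa.

39.4 hPa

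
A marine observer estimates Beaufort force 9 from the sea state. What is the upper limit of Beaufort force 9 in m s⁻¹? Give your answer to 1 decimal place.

24.4 m/s

Beaufort 9 (strong gale) spans 20.8–24.4 m/s.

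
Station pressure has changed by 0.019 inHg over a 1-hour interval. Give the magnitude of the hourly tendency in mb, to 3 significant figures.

0.643 mb per hour

0.019 inHg / 1 h × 33.8639 mb/inHg = 0.643 mb/h.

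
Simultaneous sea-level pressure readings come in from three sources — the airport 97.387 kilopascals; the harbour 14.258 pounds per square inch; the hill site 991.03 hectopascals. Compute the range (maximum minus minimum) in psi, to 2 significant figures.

the airport: 97.387 kPa = 14.1248 psi.
the hill site: 991.03 hPa = 14.3737 psi.
Spread: 14.3737 − 14.1248 = 0.25 psi.

0.25 psi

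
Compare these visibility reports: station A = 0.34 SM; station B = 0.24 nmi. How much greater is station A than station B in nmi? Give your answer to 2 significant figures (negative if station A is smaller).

station A: 0.34 SM = 0.29545 nmi.
Difference: 0.29545 − 0.24000 = 0.055 nmi.

0.055 nmi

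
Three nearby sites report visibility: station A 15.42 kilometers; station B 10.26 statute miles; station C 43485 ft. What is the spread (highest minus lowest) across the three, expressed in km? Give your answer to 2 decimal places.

station B: 10.26 SM = 16.5119 km.
station C: 43485 ft = 13.2542 km.
Spread: 16.5119 − 13.2542 = 3.26 km.

3.26 km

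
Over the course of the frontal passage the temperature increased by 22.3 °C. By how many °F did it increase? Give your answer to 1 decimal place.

40.1 °F

For a temperature change the 32° offset cancels: Δ°F = 22.3 × 1.8 = 40.1 °F.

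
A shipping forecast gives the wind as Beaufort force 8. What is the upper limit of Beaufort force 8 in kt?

40 kt

Beaufort 8 (gale) spans 34–40 knots.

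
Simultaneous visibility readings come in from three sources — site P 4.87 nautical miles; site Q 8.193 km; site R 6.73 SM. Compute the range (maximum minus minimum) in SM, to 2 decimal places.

site P: 4.87 nmi = 5.6043 SM.
site Q: 8.193 km = 5.0909 SM.
Spread: 6.7300 − 5.0909 = 1.64 SM.

1.64 SM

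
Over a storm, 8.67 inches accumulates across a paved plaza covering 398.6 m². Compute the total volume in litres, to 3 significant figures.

Depth: 8.67 in × 25.4 = 220.218 mm.
1 mm over 1 m² is 1 L, so volume = 220.218 × 398.6 = 87778.895 L ≈ 87800 L.

87800 litres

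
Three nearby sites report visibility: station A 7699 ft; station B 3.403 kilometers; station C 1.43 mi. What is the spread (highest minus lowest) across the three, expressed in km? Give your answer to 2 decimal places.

station A: 7699 ft = 2.3467 km.
station C: 1.43 SM = 2.3014 km.
Spread: 3.4030 − 2.3014 = 1.10 km.

1.10 km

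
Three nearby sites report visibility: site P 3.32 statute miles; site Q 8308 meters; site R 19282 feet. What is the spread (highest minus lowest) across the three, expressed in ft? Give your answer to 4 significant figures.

site P: 3.32 SM = 17529.60 ft.
site Q: 8308 m = 27257.22 ft.
Spread: 27257.22 − 17529.60 = 9728 ft.

9728 ft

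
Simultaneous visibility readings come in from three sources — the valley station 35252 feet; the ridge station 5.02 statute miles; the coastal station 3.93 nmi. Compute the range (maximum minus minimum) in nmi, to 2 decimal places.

the valley station: 35252 ft = 5.8017 nmi.
the ridge station: 5.02 SM = 4.3623 nmi.
Spread: 5.8017 − 3.9300 = 1.87 nmi.

1.87 nmi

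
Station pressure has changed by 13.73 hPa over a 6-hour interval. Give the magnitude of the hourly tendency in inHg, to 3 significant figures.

13.73 hPa / 6 h × 0.02953 inHg/hPa = 0.0676 inHg/h.

0.0676 inHg per hour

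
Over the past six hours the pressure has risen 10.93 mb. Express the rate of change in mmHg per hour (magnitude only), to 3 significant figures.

10.93 mb / 6 h × 0.750062 mmHg/mb = 1.37 mmHg/h.

1.37 mmHg per hour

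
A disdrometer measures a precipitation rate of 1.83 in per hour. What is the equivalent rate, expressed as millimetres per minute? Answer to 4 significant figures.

0.7747 mm/minute

1.83 in/hour × 25.4 mm/in × 0.0166667 hour/minute = 0.7747 mm/minute.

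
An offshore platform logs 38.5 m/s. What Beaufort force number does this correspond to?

38.5 m/s lies in the Beaufort 12 band (hurricane force, ≥32.7 m/s).

Beaufort force 12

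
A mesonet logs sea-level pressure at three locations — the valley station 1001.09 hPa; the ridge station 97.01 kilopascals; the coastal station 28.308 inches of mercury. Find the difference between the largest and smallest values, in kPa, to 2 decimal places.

the valley station: 1001.09 hPa = 100.1090 kPa.
the coastal station: 28.308 inHg = 95.8619 kPa.
Spread: 100.1090 − 95.8619 = 4.25 kPa.

4.25 kPa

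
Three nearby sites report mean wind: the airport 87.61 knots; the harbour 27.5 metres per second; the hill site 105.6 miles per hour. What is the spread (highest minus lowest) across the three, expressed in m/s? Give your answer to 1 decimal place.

the airport: 87.61 kt = 45.070 m/s.
the hill site: 105.6 mph = 47.207 m/s.
Spread: 47.207 − 27.500 = 19.7 m/s.

19.7 m/s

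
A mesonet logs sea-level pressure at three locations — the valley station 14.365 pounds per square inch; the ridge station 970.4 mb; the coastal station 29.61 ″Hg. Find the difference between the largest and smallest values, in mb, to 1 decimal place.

the valley station: 14.365 psi = 990.432 mb.
the coastal station: 29.61 inHg = 1002.710 mb.
Spread: 1002.710 − 970.400 = 32.3 mb.

32.3 mb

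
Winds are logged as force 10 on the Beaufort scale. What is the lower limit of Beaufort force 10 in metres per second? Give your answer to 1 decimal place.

24.5 m/s

Beaufort 10 (storm) spans 24.5–28.4 m/s.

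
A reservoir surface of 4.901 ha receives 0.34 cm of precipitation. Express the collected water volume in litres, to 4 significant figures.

Depth: 0.34 cm × 10 = 3.4 mm.
Area: 4.901 ha = 49010 m².
1 mm over 1 m² is 1 L, so volume = 3.4 × 49010 = 166634 L ≈ 166600 L.

166600 litres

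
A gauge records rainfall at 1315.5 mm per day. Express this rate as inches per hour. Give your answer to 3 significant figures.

1315.5 mm/day × 0.0393701 in/mm × 0.0416667 day/hour = 2.16 in/hour.

2.16 in/hour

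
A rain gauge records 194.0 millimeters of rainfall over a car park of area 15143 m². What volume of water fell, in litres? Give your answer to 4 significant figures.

2938000 litres

1 mm over 1 m² is 1 L, so volume = 194 × 15143 = 2937742 L ≈ 2938000 L.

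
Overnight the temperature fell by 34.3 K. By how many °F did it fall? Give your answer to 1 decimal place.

Converting a difference, only the 9/5 scale factor applies: Δ°F = 34.3 × 1.8 = 61.7 °F.

61.7 °F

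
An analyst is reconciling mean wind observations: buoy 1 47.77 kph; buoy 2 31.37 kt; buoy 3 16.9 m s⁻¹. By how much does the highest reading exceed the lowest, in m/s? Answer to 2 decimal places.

3.63 m/s

buoy 1: 47.77 km/h = 13.2694 m/s.
buoy 2: 31.37 kt = 16.1381 m/s.
Spread: 16.9000 − 13.2694 = 3.63 m/s.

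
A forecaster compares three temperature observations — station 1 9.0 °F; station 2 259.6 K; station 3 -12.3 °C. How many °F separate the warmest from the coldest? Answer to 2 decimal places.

station 1: 9.0 °F = -12.778 °C.
station 2: 259.6 K = -13.550 °C.
Spread: (-12.300) − (-13.550) = 1.250 °C = 2.25 °F.

2.25 °F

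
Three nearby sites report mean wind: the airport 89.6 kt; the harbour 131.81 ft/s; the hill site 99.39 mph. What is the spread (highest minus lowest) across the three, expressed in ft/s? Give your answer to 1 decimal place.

19.4 ft/s

the airport: 89.6 kt = 151.228 ft/s.
the hill site: 99.39 mph = 145.772 ft/s.
Spread: 151.228 − 131.810 = 19.4 ft/s.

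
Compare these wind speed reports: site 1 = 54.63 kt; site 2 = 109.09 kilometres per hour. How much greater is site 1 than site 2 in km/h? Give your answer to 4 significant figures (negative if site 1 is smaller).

site 1: 54.63 kt = 101.17476 km/h.
Difference: 101.17476 − 109.09000 = -7.915 km/h.

-7.915 km/h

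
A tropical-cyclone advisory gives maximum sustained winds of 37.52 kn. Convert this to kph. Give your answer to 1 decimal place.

1 kt = 1.852 km/h, so 37.52 × 1.852 = 69.5 km/h.

69.5 km/h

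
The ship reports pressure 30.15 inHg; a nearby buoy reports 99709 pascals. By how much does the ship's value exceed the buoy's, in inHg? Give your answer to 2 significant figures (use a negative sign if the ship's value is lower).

0.71 inHg

the buoy: 99709 Pa = 29.4440 inHg.
Difference: 30.1500 − 29.4440 = 0.71 inHg.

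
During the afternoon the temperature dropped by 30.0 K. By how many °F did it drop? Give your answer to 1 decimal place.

A change of 1 °C equals a change of 1.8 °F: Δ°F = 30.0 × 1.8 = 54.0 °F.

54.0 °F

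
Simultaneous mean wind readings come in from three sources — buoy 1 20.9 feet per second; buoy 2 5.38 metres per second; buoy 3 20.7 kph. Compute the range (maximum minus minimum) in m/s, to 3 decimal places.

buoy 1: 20.9 ft/s = 6.37032 m/s.
buoy 3: 20.7 km/h = 5.75000 m/s.
Spread: 6.37032 − 5.38000 = 0.990 m/s.

0.990 m/s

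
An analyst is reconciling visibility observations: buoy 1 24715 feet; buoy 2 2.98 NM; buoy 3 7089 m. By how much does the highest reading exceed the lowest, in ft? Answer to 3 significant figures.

6610 ft

buoy 2: 2.98 nmi = 18106.82 ft.
buoy 3: 7089 m = 23257.87 ft.
Spread: 24715.00 − 18106.82 = 6610 ft.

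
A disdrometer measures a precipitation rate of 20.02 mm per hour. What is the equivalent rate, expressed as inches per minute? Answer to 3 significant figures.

20.02 mm/hour × 0.0393701 in/mm × 0.0166667 hour/minute = 0.0131 in/minute.

0.0131 in/minute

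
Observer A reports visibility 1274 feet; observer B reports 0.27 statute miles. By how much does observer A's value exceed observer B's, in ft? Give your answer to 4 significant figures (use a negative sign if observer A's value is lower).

observer B: 0.27 SM = 1425.600 ft.
Difference: 1274.000 − 1425.600 = -151.6 ft.

-151.6 ft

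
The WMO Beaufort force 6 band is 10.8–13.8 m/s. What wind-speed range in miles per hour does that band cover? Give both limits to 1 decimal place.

24.2 to 30.9 mph

10.8–13.8 m/s × 2.237 = 24.2–30.9 mph.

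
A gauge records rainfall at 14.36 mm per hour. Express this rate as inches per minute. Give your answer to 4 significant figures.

0.009423 in/minute

14.36 mm/hour × 0.0393701 in/mm × 0.0166667 hour/minute = 0.009423 in/minute.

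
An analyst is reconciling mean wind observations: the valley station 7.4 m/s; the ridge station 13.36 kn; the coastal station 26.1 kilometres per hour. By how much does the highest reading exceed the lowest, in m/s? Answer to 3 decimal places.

0.527 m/s

the ridge station: 13.36 kt = 6.87298 m/s.
the coastal station: 26.1 km/h = 7.25000 m/s.
Spread: 7.40000 − 6.87298 = 0.527 m/s.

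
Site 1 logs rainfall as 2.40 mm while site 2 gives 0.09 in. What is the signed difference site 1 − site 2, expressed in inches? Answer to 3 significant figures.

0.00449 in

site 1: 2.40 mm = 0.0944882 in.
Difference: 0.0944882 − 0.0900000 = 0.00449 in.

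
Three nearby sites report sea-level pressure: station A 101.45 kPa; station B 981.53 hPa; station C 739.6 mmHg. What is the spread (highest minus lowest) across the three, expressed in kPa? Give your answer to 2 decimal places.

3.30 kPa

station B: 981.53 hPa = 98.1530 kPa.
station C: 739.6 mmHg = 98.6052 kPa.
Spread: 101.4500 − 98.1530 = 3.30 kPa.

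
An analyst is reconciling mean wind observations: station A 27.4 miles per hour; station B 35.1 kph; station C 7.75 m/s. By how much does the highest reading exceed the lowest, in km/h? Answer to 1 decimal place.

station A: 27.4 mph = 44.096 km/h.
station C: 7.75 m/s = 27.900 km/h.
Spread: 44.096 − 27.900 = 16.2 km/h.

16.2 km/h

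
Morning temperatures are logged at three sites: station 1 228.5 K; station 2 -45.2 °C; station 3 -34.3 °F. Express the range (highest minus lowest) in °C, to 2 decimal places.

8.37 °C

station 1: 228.5 K = -44.650 °C.
station 3: -34.3 °F = -36.833 °C.
Spread: (-36.833) − (-45.200) = 8.367 °C.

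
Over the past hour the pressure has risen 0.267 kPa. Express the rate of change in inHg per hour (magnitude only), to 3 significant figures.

0.0788 inHg per hour

0.267 kPa / 1 h × 0.2953 inHg/kPa = 0.0788 inHg/h.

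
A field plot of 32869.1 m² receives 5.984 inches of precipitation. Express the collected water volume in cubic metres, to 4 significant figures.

Depth: 5.984 in × 25.4 = 151.9936 mm.
1 mm over 1 m² is 1 L, so volume = 151.9936 × 32869.1 = 4995892.8 L = 4996 m³.

4996 cubic metres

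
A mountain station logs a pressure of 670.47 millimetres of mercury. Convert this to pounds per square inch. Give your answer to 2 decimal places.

1 mmHg = 0.0193368 psi, so 670.47 × 0.0193368 = 12.96 psi.

12.96 psi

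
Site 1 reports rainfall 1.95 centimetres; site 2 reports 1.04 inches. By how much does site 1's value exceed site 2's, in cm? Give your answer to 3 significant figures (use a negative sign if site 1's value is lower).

site 2: 1.04 in = 2.64160 cm.
Difference: 1.95000 − 2.64160 = -0.692 cm.

-0.692 cm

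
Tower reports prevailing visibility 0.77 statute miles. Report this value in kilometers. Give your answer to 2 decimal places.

1.24 km

1 SM = 1.60934 km, so 0.77 × 1.60934 = 1.24 km.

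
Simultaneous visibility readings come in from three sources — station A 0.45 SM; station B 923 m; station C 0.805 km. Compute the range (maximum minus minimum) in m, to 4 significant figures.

station A: 0.45 SM = 724.205 m.
station C: 0.805 km = 805.000 m.
Spread: 923.000 − 724.205 = 198.8 m.

198.8 m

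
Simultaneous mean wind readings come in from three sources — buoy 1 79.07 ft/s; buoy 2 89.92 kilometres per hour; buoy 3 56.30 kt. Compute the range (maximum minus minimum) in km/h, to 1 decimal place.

buoy 1: 79.07 ft/s = 86.762 km/h.
buoy 3: 56.30 kt = 104.268 km/h.
Spread: 104.268 − 86.762 = 17.5 km/h.

17.5 km/h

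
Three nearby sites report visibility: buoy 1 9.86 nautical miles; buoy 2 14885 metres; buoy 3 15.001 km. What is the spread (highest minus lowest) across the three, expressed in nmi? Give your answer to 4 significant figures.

buoy 2: 14885 m = 8.03726 nmi.
buoy 3: 15.001 km = 8.09989 nmi.
Spread: 9.86000 − 8.03726 = 1.823 nmi.

1.823 nmi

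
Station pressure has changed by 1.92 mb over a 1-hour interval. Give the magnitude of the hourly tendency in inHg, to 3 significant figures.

1.92 mb / 1 h × 0.02953 inHg/mb = 0.0567 inHg/h.

0.0567 inHg per hour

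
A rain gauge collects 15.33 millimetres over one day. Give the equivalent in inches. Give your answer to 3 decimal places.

0.604 in

1 mm = 0.0393701 in, so 15.33 × 0.0393701 = 0.604 in.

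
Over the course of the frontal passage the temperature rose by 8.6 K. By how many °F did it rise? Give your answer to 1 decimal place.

15.5 °F

Converting a difference, only the 9/5 scale factor applies: Δ°F = 8.6 × 1.8 = 15.5 °F.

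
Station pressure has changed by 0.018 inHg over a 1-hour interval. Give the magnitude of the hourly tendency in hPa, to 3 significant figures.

0.610 hPa per hour

0.018 inHg / 1 h × 33.8639 hPa/inHg = 0.610 hPa/h.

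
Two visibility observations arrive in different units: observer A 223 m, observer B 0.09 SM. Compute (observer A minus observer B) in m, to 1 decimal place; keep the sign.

78.2 m

observer B: 0.09 SM = 144.841 m.
Difference: 223.000 − 144.841 = 78.2 m.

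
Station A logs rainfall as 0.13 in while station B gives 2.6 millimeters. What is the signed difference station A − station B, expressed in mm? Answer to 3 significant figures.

0.702 mm

station A: 0.13 in = 3.30200 mm.
Difference: 3.30200 − 2.60000 = 0.702 mm.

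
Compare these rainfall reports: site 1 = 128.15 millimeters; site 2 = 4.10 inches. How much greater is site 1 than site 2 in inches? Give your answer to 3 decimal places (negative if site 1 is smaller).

site 1: 128.15 mm = 5.04528 in.
Difference: 5.04528 − 4.10000 = 0.945 in.

0.945 in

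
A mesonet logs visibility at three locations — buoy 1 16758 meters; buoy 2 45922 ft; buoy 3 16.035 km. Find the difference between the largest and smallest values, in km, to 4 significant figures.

2.761 km

buoy 1: 16758 m = 16.75800 km.
buoy 2: 45922 ft = 13.99703 km.
Spread: 16.75800 − 13.99703 = 2.761 km.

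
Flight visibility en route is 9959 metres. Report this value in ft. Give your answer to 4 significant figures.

1 m = 3.28084 ft, so 9959 × 3.28084 = 32670 ft.

32670 ft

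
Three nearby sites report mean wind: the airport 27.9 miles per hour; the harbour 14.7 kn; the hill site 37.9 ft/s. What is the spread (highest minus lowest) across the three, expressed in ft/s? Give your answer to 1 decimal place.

the airport: 27.9 mph = 40.920 ft/s.
the harbour: 14.7 kt = 24.811 ft/s.
Spread: 40.920 − 24.811 = 16.1 ft/s.

16.1 ft/s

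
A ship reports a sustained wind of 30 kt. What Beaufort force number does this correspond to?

30 kt lies in the Beaufort 7 band (near gale, 28–33 kt).

Beaufort force 7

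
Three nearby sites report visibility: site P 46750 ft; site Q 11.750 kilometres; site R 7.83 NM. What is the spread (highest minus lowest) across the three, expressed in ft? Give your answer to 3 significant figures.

site Q: 11.750 km = 38549.87 ft.
site R: 7.83 nmi = 47575.98 ft.
Spread: 47575.98 − 38549.87 = 9030 ft.

9030 ft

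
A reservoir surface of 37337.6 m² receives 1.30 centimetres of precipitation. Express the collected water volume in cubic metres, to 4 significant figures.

Depth: 1.30 cm × 10 = 13 mm.
1 mm over 1 m² is 1 L, so volume = 13 × 37337.6 = 485388.8 L = 485.4 m³.

485.4 cubic metres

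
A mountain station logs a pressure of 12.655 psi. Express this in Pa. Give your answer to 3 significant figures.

87300 Pa

1 psi = 6894.76 Pa, so 12.655 × 6894.76 = 87300 Pa.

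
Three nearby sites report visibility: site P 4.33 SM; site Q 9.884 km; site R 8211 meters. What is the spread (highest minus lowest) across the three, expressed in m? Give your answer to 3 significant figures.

site P: 4.33 SM = 6968.46 m.
site Q: 9.884 km = 9884.00 m.
Spread: 9884.00 − 6968.46 = 2920 m.

2920 m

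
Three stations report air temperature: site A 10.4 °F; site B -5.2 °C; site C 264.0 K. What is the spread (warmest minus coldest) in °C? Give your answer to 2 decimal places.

6.80 °C

site A: 10.4 °F = -12.000 °C.
site C: 264.0 K = -9.150 °C.
Spread: (-5.200) − (-12.000) = 6.800 °C.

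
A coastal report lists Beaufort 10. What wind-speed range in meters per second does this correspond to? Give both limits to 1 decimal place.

Beaufort 10 (storm) spans 24.5–28.4 m/s.

24.5 to 28.4 m/s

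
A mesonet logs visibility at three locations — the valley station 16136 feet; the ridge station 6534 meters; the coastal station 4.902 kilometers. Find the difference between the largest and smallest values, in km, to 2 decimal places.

1.63 km

the valley station: 16136 ft = 4.9183 km.
the ridge station: 6534 m = 6.5340 km.
Spread: 6.5340 − 4.9020 = 1.63 km.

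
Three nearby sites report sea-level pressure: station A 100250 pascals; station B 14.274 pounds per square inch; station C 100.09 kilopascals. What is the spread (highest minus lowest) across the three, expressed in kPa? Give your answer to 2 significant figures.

1.8 kPa

station A: 100250 Pa = 100.250 kPa.
station B: 14.274 psi = 98.416 kPa.
Spread: 100.250 − 98.416 = 1.8 kPa.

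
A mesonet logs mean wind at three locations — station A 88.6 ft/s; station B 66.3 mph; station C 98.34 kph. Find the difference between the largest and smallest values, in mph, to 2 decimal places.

5.89 mph

station A: 88.6 ft/s = 60.4091 mph.
station C: 98.34 km/h = 61.1056 mph.
Spread: 66.3000 − 60.4091 = 5.89 mph.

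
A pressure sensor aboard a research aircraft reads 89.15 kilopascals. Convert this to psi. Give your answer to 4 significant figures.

12.93 psi

1 kPa = 0.145038 psi, so 89.15 × 0.145038 = 12.93 psi.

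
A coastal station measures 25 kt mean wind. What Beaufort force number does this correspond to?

25 kt lies in the Beaufort 6 band (strong breeze, 22–27 kt).

Beaufort force 6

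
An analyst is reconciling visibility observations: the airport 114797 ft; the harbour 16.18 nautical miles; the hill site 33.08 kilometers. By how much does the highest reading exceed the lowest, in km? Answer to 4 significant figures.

5.025 km

the airport: 114797 ft = 34.99013 km.
the harbour: 16.18 nmi = 29.96536 km.
Spread: 34.99013 − 29.96536 = 5.025 km.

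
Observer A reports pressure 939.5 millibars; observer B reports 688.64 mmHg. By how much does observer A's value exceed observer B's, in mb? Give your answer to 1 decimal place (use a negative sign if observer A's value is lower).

21.4 mb

observer B: 688.64 mmHg = 918.111 mb.
Difference: 939.500 − 918.111 = 21.4 mb.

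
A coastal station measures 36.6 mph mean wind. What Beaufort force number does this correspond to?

36.6 mph = 16.4 m/s, which is Beaufort 7 (near gale, 13.9–17.1 m/s).

Beaufort force 7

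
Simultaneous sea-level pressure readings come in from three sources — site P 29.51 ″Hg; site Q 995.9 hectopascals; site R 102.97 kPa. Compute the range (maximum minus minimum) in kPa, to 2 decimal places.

site P: 29.51 inHg = 99.9323 kPa.
site Q: 995.9 hPa = 99.5900 kPa.
Spread: 102.9700 − 99.5900 = 3.38 kPa.

3.38 kPa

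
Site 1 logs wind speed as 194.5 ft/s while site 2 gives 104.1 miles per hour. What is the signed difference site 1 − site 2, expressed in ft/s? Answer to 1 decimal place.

site 2: 104.1 mph = 152.680 ft/s.
Difference: 194.500 − 152.680 = 41.8 ft/s.

41.8 ft/s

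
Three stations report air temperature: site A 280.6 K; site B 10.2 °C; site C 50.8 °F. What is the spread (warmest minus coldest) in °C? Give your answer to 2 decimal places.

2.99 °C

site A: 280.6 K = 7.450 °C.
site C: 50.8 °F = 10.444 °C.
Spread: 10.444 − 7.450 = 2.994 °C.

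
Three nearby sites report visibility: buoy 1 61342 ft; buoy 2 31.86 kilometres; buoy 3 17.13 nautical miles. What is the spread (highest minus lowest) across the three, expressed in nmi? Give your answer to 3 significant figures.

7.11 nmi

buoy 1: 61342 ft = 10.0956 nmi.
buoy 2: 31.86 km = 17.2030 nmi.
Spread: 17.2030 − 10.0956 = 7.11 nmi.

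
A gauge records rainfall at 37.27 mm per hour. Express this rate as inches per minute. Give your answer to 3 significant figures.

0.0245 in/minute

37.27 mm/hour × 0.0393701 in/mm × 0.0166667 hour/minute = 0.0245 in/minute.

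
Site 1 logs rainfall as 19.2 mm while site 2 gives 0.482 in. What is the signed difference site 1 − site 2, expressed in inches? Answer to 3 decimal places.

site 1: 19.2 mm = 0.75591 in.
Difference: 0.75591 − 0.48200 = 0.274 in.

0.274 in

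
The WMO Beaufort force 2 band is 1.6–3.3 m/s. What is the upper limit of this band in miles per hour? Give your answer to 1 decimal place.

7.4 mph

1.6–3.3 m/s × 2.237 = 3.6–7.4 mph.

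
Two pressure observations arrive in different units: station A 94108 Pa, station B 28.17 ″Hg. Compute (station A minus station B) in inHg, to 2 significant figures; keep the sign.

-0.38 inHg

station A: 94108 Pa = 27.7901 inHg.
Difference: 27.7901 − 28.1700 = -0.38 inHg.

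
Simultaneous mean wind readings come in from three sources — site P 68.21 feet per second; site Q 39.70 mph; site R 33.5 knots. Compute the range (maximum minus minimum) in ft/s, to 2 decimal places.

site Q: 39.70 mph = 58.2267 ft/s.
site R: 33.5 kt = 56.5416 ft/s.
Spread: 68.2100 − 56.5416 = 11.67 ft/s.

11.67 ft/s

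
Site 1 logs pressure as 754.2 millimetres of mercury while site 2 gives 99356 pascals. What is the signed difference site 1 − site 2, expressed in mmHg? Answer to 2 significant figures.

9.0 mmHg

site 2: 99356 Pa = 745.231 mmHg.
Difference: 754.200 − 745.231 = 9.0 mmHg.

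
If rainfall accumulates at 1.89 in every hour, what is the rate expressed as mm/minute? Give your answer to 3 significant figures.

0.800 mm/minute

1.89 in/hour × 25.4 mm/in × 0.0166667 hour/minute = 0.800 mm/minute.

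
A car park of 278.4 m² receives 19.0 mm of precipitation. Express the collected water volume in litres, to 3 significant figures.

5290 litres

1 mm over 1 m² is 1 L, so volume = 19 × 278.4 = 5289.6 L ≈ 5290 L.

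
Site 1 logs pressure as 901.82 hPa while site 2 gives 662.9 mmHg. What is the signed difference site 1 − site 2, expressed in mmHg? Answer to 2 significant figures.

14 mmHg

site 1: 901.82 hPa = 676.42 mmHg.
Difference: 676.42 − 662.90 = 14 mmHg.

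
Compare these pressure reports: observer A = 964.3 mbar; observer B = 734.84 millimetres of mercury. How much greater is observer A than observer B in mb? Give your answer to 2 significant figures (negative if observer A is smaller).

observer B: 734.84 mmHg = 979.71 mb.
Difference: 964.30 − 979.71 = -15 mb.

-15 mb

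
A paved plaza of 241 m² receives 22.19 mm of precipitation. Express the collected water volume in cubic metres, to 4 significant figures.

5.348 cubic metres

1 mm over 1 m² is 1 L, so volume = 22.19 × 241 = 5347.79 L = 5.348 m³.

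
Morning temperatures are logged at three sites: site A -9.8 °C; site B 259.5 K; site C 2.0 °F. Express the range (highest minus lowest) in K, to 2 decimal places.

site B: 259.5 K = -13.650 °C.
site C: 2.0 °F = -16.667 °C.
Spread: (-9.800) − (-16.667) = 6.867 °C.

6.87 K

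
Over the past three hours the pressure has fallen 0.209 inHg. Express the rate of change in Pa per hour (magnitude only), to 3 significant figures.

236 Pa per hour

0.209 inHg / 3 h × 3386.39 Pa/inHg = 236 Pa/h.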